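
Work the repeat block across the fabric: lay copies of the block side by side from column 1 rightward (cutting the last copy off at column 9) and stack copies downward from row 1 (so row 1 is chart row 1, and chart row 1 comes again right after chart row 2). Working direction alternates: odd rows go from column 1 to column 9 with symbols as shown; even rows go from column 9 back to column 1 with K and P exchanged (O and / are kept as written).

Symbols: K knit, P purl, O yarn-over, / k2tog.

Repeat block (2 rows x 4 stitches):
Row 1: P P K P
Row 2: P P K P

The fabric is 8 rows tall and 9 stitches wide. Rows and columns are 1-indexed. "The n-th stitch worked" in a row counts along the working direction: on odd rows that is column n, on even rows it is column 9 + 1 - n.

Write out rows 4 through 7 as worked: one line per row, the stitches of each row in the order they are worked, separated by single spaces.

Result:
K K P K K K P K K
P P K P P P K P P
K K P K K K P K K
P P K P P P K P P

Derivation:
Row 4: chart row 2, WS - tiled (columns 1-9): P P K P P P K P P; work from column 9 back to 1 with K<->P swapped.
Row 5: chart row 1, RS - tile across columns 1-9 and work as-is.
Row 6: chart row 2, WS - tiled (columns 1-9): P P K P P P K P P; work from column 9 back to 1 with K<->P swapped.
Row 7: chart row 1, RS - tile across columns 1-9 and work as-is.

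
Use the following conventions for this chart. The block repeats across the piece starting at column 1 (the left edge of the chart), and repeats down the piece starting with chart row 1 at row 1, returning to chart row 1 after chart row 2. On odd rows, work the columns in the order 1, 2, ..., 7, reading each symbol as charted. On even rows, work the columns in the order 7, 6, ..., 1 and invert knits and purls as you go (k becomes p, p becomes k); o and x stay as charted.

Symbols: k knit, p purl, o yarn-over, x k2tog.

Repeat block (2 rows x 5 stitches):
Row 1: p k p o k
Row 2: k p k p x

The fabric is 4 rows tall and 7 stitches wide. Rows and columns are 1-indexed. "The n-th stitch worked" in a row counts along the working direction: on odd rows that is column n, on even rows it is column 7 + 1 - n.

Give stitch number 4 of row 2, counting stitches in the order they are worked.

Result:
k

Derivation:
Row 2: (2-1) mod 2 = 1, so use chart row 2. Even row -> WS.
Chart row 2 tiled across columns 1-7: k p k p x k p
Wrong side: read the tiled row from column 7 down to 1 and exchange k with p (leave o, x).
Row 2 as worked: k p x k p k p
Stitch 4 in working order -> k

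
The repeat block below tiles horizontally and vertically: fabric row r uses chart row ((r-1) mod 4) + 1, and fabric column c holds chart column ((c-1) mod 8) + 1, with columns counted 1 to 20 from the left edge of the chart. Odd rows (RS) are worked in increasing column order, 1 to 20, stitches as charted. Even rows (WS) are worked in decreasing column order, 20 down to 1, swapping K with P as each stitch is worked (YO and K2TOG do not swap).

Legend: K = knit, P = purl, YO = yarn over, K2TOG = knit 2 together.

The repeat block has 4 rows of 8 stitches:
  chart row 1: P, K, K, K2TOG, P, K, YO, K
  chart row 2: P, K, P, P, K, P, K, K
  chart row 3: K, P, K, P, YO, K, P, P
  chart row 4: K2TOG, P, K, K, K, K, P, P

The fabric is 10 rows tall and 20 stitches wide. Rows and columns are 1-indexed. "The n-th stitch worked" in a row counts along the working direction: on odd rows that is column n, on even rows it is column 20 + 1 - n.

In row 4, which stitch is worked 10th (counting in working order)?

Stitch:
P

Derivation:
Row 4 uses chart row ((4-1) mod 4)+1 = 4. Row 4 is even, so WS.
Chart row 4 tiled across columns 1-20: K2TOG P K K K K P P K2TOG P K K K K P P K2TOG P K K
WS row: flip the tiled sequence (start at column 20) and apply K<->P; YO and K2TOG stay.
Row 4 as worked: P P K K2TOG K K P P P P K K2TOG K K P P P P K K2TOG
Stitch 10 in working order -> P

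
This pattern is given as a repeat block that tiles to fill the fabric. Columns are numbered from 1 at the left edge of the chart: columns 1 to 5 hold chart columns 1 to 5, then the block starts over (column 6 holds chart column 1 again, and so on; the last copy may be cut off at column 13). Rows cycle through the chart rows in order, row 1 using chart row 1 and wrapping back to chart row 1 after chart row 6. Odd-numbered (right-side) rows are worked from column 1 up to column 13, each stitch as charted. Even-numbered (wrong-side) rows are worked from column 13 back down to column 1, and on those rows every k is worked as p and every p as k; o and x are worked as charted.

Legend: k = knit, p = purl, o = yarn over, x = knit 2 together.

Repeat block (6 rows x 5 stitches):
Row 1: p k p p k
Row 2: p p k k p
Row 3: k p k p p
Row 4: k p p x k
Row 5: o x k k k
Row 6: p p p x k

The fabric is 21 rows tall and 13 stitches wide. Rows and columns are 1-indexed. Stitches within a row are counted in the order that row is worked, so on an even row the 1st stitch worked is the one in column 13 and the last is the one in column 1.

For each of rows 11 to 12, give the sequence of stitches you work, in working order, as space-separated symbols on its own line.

== ROWS AS WORKED ==
o x k k k o x k k k o x k
k k k p x k k k p x k k k

Derivation:
Row 11: chart row 5, RS - tile across columns 1-13 and work as-is.
Row 12: chart row 6, WS - tiled (columns 1-13): p p p x k p p p x k p p p; work from column 13 back to 1 with k<->p swapped.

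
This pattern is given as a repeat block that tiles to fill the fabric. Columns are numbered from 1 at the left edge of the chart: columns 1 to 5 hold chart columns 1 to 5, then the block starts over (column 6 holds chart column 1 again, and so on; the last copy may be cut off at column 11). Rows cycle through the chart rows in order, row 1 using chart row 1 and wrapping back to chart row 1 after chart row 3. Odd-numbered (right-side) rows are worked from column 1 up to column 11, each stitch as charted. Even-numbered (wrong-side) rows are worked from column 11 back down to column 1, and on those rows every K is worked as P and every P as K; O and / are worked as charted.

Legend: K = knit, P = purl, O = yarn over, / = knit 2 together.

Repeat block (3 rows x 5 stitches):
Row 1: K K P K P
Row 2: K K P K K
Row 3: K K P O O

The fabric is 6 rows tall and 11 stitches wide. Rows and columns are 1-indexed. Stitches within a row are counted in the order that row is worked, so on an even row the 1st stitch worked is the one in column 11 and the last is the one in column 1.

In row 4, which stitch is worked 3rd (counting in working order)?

== STITCH ==
P

Derivation:
Row 4: (4-1) mod 3 = 0, so use chart row 1. Even row -> WS.
Chart row 1 tiled across columns 1-11: K K P K P K K P K P K
WS: work from column 11 back to column 1 (reverse the tiled row), swapping K<->P (O and / unchanged).
Row 4 as worked: P K P K P P K P K P P
Counting 3 along the worked row gives P.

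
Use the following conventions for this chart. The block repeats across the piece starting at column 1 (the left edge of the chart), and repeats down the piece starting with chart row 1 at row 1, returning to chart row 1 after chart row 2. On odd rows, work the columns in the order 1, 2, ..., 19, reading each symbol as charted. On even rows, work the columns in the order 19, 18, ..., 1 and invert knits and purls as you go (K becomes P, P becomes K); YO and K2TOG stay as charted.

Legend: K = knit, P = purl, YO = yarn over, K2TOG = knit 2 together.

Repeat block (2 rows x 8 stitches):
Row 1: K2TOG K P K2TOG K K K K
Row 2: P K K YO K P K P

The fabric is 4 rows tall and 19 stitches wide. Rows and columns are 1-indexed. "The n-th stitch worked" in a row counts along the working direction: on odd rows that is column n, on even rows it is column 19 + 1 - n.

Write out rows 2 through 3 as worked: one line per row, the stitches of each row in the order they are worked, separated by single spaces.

Row 2: chart row 2, WS - tiled (columns 1-19): P K K YO K P K P P K K YO K P K P P K K; work from column 19 back to 1 with K<->P swapped.
Row 3: chart row 1, RS - tile across columns 1-19 and work as-is.

Result:
P P K K P K P YO P P K K P K P YO P P K
K2TOG K P K2TOG K K K K K2TOG K P K2TOG K K K K K2TOG K P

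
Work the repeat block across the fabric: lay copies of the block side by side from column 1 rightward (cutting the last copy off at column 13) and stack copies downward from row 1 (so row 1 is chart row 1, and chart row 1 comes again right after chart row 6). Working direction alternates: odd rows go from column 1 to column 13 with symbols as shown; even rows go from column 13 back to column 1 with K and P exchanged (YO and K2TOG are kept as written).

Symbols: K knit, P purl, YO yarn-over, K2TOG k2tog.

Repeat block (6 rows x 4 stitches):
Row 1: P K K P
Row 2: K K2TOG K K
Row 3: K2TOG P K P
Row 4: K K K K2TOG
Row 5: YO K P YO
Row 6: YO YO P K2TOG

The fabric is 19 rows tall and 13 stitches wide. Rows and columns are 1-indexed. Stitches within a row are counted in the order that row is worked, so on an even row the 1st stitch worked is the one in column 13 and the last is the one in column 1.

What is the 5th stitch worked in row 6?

For row 6: chart row = ((6-1) mod 6) + 1 = 6; this is a WS (even) row.
Chart row 6 tiled across columns 1-13: YO YO P K2TOG YO YO P K2TOG YO YO P K2TOG YO
WS: work from column 13 back to column 1 (reverse the tiled row), swapping K<->P (YO and K2TOG unchanged).
Row 6 as worked: YO K2TOG K YO YO K2TOG K YO YO K2TOG K YO YO
The 5th stitch worked is YO.

Stitch:
YO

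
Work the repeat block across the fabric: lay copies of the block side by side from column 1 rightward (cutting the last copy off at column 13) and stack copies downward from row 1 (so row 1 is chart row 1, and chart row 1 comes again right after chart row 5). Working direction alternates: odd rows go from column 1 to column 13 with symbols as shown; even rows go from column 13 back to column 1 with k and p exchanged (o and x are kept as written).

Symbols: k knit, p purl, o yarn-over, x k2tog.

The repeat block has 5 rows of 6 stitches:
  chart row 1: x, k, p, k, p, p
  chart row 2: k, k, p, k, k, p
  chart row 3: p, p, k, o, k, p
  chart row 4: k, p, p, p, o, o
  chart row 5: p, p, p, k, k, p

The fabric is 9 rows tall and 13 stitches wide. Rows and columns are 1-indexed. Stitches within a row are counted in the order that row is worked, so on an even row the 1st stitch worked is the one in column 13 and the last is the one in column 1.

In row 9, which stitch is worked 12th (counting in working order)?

== STITCH ==
o

Derivation:
Row 9 uses chart row ((9-1) mod 5)+1 = 4. Row 9 is odd, so RS.
Chart row 4 tiled across columns 1-13: k p p p o o k p p p o o k
Right side: take the tiled row as-is (worked left to right from column 1).
The 12th stitch worked is o.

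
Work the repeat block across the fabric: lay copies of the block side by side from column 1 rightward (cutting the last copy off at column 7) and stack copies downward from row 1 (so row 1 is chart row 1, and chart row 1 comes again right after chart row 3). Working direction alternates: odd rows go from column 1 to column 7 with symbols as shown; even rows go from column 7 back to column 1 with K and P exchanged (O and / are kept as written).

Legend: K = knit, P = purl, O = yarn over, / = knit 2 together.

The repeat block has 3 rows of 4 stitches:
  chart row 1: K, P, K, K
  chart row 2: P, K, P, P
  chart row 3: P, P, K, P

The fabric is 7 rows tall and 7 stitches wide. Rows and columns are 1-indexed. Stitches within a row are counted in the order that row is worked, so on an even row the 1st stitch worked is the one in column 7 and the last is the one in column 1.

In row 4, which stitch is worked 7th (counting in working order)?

Row 4 uses chart row ((4-1) mod 3)+1 = 1. Row 4 is even, so WS.
Chart row 1 tiled across columns 1-7: K P K K K P K
Wrong side: read the tiled row from column 7 down to 1 and exchange K with P (leave O, /).
Row 4 as worked: P K P P P K P
The 7th stitch worked is P.

Result:
P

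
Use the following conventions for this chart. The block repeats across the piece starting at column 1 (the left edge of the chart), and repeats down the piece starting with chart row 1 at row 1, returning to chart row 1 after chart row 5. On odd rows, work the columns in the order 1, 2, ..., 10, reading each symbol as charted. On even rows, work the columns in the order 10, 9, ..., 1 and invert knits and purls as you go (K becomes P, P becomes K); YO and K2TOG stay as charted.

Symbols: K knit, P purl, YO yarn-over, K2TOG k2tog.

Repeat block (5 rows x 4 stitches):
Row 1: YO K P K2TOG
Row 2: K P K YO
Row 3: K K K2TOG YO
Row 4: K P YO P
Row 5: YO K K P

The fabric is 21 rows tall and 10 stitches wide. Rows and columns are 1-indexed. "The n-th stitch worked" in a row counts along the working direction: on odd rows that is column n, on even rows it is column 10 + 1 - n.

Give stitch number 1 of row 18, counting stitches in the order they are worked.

Row 18 uses chart row ((18-1) mod 5)+1 = 3. Row 18 is even, so WS.
Chart row 3 tiled across columns 1-10: K K K2TOG YO K K K2TOG YO K K
Wrong side: read the tiled row from column 10 down to 1 and exchange K with P (leave YO, K2TOG).
Row 18 as worked: P P YO K2TOG P P YO K2TOG P P
Counting 1 along the worked row gives P.

Stitch:
P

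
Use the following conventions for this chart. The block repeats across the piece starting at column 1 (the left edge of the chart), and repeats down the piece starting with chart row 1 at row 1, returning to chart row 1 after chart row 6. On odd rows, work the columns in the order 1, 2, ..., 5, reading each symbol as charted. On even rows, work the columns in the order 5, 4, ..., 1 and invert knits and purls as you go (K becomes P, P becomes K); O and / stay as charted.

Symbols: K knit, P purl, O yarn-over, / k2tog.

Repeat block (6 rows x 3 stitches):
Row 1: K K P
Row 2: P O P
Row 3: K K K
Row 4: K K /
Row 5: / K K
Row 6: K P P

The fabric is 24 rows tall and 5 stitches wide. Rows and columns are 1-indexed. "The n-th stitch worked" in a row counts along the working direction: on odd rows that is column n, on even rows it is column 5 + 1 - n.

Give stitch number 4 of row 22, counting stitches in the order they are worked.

Row 22 uses chart row ((22-1) mod 6)+1 = 4. Row 22 is even, so WS.
Chart row 4 tiled across columns 1-5: K K / K K
WS: work from column 5 back to column 1 (reverse the tiled row), swapping K<->P (O and / unchanged).
Row 22 as worked: P P / P P
The 4th stitch worked is P.

== STITCH ==
P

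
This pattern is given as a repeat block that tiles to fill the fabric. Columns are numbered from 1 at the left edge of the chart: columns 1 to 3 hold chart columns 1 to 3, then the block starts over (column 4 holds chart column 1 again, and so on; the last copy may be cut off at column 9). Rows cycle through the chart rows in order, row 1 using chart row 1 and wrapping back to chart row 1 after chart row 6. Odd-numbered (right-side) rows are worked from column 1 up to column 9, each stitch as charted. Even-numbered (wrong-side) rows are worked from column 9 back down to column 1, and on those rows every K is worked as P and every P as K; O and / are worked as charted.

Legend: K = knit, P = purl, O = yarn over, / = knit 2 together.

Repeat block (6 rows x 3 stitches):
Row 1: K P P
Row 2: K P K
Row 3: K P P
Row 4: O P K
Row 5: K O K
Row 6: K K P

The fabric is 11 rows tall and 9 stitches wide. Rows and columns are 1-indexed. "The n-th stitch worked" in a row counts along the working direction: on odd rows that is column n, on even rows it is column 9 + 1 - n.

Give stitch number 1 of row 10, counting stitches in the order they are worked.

Row 10: (10-1) mod 6 = 3, so use chart row 4. Even row -> WS.
Chart row 4 tiled across columns 1-9: O P K O P K O P K
WS row: flip the tiled sequence (start at column 9) and apply K<->P; O and / stay.
Row 10 as worked: P K O P K O P K O
The 1st stitch worked is P.

Result:
P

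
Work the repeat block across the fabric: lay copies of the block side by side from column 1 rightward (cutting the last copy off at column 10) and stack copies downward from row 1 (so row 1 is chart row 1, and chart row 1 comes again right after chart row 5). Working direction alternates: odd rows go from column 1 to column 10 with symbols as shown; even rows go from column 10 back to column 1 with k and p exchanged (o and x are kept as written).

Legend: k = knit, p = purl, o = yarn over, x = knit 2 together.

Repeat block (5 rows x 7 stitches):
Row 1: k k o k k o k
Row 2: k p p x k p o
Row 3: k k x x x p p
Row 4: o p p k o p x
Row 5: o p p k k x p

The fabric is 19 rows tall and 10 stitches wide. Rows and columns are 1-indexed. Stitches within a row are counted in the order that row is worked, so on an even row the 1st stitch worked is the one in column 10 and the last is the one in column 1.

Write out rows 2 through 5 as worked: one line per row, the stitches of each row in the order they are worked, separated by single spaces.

Row 2: chart row 2, WS - tiled (columns 1-10): k p p x k p o k p p; work from column 10 back to 1 with k<->p swapped.
Row 3: chart row 3, RS - tile across columns 1-10 and work as-is.
Row 4: chart row 4, WS - tiled (columns 1-10): o p p k o p x o p p; work from column 10 back to 1 with k<->p swapped.
Row 5: chart row 5, RS - tile across columns 1-10 and work as-is.

Result:
k k p o k p x k k p
k k x x x p p k k x
k k o x k o p k k o
o p p k k x p o p p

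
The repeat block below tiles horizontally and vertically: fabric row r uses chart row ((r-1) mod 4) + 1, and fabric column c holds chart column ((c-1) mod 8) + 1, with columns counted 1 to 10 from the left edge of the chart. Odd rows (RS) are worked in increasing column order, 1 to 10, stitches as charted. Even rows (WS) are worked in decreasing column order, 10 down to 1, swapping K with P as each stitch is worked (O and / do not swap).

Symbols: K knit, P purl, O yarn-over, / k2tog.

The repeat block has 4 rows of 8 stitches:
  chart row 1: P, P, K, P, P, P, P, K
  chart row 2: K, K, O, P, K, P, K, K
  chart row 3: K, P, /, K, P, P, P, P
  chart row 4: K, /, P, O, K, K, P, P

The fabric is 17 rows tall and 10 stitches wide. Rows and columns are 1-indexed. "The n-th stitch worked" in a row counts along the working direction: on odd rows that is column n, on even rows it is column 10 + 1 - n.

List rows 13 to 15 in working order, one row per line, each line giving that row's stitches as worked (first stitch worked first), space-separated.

Row 13: chart row 1, RS - tile across columns 1-10 and work as-is.
Row 14: chart row 2, WS - tiled (columns 1-10): K K O P K P K K K K; work from column 10 back to 1 with K<->P swapped.
Row 15: chart row 3, RS - tile across columns 1-10 and work as-is.

Rows as worked:
P P K P P P P K P P
P P P P K P K O P P
K P / K P P P P K P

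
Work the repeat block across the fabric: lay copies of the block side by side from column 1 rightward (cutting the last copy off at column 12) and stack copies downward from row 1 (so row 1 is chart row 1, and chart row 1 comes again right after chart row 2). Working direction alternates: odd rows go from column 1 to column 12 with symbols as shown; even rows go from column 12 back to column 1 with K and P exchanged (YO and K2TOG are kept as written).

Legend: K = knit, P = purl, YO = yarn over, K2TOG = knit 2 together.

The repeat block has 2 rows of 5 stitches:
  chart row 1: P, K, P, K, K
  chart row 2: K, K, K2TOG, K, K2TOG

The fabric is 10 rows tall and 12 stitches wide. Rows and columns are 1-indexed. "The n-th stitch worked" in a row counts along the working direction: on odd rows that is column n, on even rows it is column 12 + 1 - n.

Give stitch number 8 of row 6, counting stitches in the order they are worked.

For row 6: chart row = ((6-1) mod 2) + 1 = 2; this is a WS (even) row.
Chart row 2 tiled across columns 1-12: K K K2TOG K K2TOG K K K2TOG K K2TOG K K
WS row: flip the tiled sequence (start at column 12) and apply K<->P; YO and K2TOG stay.
Row 6 as worked: P P K2TOG P K2TOG P P K2TOG P K2TOG P P
Counting 8 along the worked row gives K2TOG.

Stitch:
K2TOG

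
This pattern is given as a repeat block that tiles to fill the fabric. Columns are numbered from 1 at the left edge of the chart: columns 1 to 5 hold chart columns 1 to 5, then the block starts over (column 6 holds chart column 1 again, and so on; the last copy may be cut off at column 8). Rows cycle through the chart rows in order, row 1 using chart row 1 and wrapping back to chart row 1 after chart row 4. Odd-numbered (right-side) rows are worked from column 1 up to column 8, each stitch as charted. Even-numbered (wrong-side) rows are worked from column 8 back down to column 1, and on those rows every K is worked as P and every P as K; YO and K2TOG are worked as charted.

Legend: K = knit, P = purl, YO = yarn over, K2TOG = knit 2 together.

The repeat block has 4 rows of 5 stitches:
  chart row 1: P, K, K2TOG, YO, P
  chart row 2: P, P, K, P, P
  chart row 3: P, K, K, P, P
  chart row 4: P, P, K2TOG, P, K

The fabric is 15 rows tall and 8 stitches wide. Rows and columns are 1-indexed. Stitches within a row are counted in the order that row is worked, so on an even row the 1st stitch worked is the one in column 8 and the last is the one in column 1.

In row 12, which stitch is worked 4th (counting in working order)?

Stitch:
P

Derivation:
For row 12: chart row = ((12-1) mod 4) + 1 = 4; this is a WS (even) row.
Chart row 4 tiled across columns 1-8: P P K2TOG P K P P K2TOG
WS: work from column 8 back to column 1 (reverse the tiled row), swapping K<->P (YO and K2TOG unchanged).
Row 12 as worked: K2TOG K K P K K2TOG K K
Counting 4 along the worked row gives P.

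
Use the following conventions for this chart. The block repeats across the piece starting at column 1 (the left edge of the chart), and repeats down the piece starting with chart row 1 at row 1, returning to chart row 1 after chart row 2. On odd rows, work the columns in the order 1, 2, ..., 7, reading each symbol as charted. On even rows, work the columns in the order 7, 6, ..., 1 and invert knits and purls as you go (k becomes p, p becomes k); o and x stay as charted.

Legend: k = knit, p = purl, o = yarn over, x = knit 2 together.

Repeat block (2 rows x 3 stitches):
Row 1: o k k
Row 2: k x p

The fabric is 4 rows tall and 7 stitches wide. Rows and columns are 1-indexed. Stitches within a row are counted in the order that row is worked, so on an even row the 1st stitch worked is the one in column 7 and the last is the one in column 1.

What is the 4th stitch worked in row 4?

Result:
p

Derivation:
For row 4: chart row = ((4-1) mod 2) + 1 = 2; this is a WS (even) row.
Chart row 2 tiled across columns 1-7: k x p k x p k
WS: work from column 7 back to column 1 (reverse the tiled row), swapping k<->p (o and x unchanged).
Row 4 as worked: p k x p k x p
Counting 4 along the worked row gives p.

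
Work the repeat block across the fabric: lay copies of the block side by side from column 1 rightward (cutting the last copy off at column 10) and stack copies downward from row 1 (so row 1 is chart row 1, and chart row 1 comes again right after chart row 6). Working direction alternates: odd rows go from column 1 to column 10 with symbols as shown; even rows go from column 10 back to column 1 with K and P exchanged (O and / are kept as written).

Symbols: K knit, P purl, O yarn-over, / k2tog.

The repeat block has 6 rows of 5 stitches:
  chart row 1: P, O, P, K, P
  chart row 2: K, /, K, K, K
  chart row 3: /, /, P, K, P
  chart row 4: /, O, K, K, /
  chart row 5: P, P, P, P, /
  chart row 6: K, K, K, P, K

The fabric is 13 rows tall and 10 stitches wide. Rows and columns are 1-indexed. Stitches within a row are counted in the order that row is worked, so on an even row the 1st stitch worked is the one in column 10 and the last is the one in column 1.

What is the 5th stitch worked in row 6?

Result:
P

Derivation:
For row 6: chart row = ((6-1) mod 6) + 1 = 6; this is a WS (even) row.
Chart row 6 tiled across columns 1-10: K K K P K K K K P K
WS: work from column 10 back to column 1 (reverse the tiled row), swapping K<->P (O and / unchanged).
Row 6 as worked: P K P P P P K P P P
Counting 5 along the worked row gives P.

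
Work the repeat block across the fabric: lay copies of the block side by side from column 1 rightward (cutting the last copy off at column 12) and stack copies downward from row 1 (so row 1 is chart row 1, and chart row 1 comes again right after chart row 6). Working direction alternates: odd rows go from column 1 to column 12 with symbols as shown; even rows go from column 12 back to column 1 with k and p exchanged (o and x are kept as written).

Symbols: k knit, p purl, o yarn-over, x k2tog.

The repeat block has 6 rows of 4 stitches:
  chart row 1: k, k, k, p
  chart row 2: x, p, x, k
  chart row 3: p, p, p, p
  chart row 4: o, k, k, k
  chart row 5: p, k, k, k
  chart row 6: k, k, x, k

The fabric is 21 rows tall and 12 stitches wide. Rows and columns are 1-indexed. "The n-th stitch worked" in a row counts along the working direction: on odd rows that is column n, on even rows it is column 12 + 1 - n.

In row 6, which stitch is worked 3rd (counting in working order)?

Row 6 uses chart row ((6-1) mod 6)+1 = 6. Row 6 is even, so WS.
Chart row 6 tiled across columns 1-12: k k x k k k x k k k x k
WS: work from column 12 back to column 1 (reverse the tiled row), swapping k<->p (o and x unchanged).
Row 6 as worked: p x p p p x p p p x p p
The 3rd stitch worked is p.

Result:
p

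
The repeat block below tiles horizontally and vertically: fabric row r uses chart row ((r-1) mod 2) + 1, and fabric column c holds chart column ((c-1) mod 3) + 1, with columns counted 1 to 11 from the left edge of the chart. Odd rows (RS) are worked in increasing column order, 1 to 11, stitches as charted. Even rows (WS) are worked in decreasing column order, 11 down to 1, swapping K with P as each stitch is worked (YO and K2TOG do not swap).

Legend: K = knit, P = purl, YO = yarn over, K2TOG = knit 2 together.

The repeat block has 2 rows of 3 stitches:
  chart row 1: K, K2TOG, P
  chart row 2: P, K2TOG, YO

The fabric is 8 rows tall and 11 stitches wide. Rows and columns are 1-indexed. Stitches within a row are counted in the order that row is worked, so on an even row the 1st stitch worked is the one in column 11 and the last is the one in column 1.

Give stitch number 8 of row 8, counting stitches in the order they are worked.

Row 8: (8-1) mod 2 = 1, so use chart row 2. Even row -> WS.
Chart row 2 tiled across columns 1-11: P K2TOG YO P K2TOG YO P K2TOG YO P K2TOG
Wrong side: read the tiled row from column 11 down to 1 and exchange K with P (leave YO, K2TOG).
Row 8 as worked: K2TOG K YO K2TOG K YO K2TOG K YO K2TOG K
The 8th stitch worked is K.

Result:
K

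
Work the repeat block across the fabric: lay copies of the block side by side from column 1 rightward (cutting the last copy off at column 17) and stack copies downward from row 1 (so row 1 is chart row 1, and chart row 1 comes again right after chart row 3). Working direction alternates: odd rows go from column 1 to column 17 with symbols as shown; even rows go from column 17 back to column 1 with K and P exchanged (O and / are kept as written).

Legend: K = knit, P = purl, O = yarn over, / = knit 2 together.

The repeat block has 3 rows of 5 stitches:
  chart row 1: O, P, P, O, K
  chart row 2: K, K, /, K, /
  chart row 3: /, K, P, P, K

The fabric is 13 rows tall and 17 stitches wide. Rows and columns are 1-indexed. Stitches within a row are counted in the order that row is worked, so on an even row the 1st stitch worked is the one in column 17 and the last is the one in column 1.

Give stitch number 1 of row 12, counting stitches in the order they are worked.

For row 12: chart row = ((12-1) mod 3) + 1 = 3; this is a WS (even) row.
Chart row 3 tiled across columns 1-17: / K P P K / K P P K / K P P K / K
Wrong side: read the tiled row from column 17 down to 1 and exchange K with P (leave O, /).
Row 12 as worked: P / P K K P / P K K P / P K K P /
Counting 1 along the worked row gives P.

== STITCH ==
P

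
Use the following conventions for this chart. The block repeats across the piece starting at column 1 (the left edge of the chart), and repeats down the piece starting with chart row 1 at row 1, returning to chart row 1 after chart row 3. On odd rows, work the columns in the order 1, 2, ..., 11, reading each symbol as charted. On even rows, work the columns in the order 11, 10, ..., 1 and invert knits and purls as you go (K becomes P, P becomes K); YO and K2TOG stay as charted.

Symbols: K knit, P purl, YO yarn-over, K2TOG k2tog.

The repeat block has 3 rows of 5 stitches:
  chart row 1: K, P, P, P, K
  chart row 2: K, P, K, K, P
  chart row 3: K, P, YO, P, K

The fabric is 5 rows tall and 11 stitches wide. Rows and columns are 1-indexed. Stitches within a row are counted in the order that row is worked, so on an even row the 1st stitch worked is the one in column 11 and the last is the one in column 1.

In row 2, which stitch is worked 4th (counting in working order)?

Row 2: (2-1) mod 3 = 1, so use chart row 2. Even row -> WS.
Chart row 2 tiled across columns 1-11: K P K K P K P K K P K
WS: work from column 11 back to column 1 (reverse the tiled row), swapping K<->P (YO and K2TOG unchanged).
Row 2 as worked: P K P P K P K P P K P
The 4th stitch worked is P.

== STITCH ==
P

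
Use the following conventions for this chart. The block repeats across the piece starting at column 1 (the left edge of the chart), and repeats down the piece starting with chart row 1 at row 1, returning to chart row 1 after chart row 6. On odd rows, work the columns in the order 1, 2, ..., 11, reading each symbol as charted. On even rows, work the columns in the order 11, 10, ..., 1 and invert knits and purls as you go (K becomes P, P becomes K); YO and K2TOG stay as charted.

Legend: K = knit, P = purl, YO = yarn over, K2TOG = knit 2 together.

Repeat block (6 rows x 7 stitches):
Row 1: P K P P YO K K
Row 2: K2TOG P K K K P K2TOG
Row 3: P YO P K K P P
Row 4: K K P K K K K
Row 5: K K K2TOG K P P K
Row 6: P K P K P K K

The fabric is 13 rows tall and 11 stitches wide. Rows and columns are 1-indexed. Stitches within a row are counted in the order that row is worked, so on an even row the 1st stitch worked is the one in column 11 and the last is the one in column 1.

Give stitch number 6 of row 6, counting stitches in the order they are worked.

== STITCH ==
P

Derivation:
Row 6: (6-1) mod 6 = 5, so use chart row 6. Even row -> WS.
Chart row 6 tiled across columns 1-11: P K P K P K K P K P K
WS: work from column 11 back to column 1 (reverse the tiled row), swapping K<->P (YO and K2TOG unchanged).
Row 6 as worked: P K P K P P K P K P K
The 6th stitch worked is P.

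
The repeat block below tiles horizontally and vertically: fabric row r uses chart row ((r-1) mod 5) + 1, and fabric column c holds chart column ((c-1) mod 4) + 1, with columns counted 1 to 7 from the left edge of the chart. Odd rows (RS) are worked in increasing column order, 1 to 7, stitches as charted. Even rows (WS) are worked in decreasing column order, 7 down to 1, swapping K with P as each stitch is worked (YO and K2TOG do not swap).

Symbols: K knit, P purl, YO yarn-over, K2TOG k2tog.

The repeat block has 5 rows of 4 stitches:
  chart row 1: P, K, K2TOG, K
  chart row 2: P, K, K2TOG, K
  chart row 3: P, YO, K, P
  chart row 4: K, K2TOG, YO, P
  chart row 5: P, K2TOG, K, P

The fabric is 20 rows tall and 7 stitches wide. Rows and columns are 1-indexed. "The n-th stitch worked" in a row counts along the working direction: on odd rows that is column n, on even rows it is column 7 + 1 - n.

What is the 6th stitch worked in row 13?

Result:
YO

Derivation:
Row 13 uses chart row ((13-1) mod 5)+1 = 3. Row 13 is odd, so RS.
Chart row 3 tiled across columns 1-7: P YO K P P YO K
RS: work column 1 to column 7, symbols as charted — the tiled row is the row as worked.
Stitch 6 in working order -> YO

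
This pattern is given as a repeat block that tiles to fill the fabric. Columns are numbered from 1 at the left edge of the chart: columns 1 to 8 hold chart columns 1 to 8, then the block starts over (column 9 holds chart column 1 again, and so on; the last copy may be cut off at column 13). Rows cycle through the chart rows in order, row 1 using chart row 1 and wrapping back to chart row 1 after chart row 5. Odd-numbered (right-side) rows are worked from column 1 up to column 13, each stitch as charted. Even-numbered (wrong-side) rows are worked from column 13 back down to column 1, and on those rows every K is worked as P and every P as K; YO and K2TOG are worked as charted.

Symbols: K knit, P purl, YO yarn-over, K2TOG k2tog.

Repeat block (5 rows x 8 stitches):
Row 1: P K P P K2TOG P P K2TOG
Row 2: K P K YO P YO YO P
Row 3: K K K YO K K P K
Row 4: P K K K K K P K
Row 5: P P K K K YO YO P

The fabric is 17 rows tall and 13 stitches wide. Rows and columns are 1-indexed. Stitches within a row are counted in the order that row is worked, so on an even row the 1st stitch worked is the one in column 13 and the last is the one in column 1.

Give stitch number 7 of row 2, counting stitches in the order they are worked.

Row 2: (2-1) mod 5 = 1, so use chart row 2. Even row -> WS.
Chart row 2 tiled across columns 1-13: K P K YO P YO YO P K P K YO P
WS: work from column 13 back to column 1 (reverse the tiled row), swapping K<->P (YO and K2TOG unchanged).
Row 2 as worked: K YO P K P K YO YO K YO P K P
Counting 7 along the worked row gives YO.

Stitch:
YO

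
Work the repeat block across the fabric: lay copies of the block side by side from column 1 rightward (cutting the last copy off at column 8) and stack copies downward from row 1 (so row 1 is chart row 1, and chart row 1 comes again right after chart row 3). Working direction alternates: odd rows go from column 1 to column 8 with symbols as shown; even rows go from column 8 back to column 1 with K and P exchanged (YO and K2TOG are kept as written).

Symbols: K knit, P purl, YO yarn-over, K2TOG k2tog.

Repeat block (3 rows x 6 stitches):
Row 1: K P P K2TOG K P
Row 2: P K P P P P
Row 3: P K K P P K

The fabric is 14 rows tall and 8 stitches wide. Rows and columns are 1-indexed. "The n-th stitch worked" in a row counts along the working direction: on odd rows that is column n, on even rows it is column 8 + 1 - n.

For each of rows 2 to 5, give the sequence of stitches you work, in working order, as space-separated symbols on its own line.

Row 2: chart row 2, WS - tiled (columns 1-8): P K P P P P P K; work from column 8 back to 1 with K<->P swapped.
Row 3: chart row 3, RS - tile across columns 1-8 and work as-is.
Row 4: chart row 1, WS - tiled (columns 1-8): K P P K2TOG K P K P; work from column 8 back to 1 with K<->P swapped.
Row 5: chart row 2, RS - tile across columns 1-8 and work as-is.

== ROWS AS WORKED ==
P K K K K K P K
P K K P P K P K
K P K P K2TOG K K P
P K P P P P P K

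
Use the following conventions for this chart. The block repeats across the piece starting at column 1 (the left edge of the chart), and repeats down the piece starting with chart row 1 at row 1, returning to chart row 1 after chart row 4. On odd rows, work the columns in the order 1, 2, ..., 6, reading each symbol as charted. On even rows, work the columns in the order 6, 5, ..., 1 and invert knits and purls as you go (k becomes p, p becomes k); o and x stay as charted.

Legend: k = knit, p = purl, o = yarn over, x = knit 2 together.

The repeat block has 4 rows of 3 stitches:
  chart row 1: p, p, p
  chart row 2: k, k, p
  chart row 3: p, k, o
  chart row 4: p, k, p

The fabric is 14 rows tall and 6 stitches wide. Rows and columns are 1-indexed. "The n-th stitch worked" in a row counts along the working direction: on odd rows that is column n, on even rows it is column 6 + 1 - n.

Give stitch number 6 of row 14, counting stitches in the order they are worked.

For row 14: chart row = ((14-1) mod 4) + 1 = 2; this is a WS (even) row.
Chart row 2 tiled across columns 1-6: k k p k k p
WS row: flip the tiled sequence (start at column 6) and apply k<->p; o and x stay.
Row 14 as worked: k p p k p p
The 6th stitch worked is p.

Result:
p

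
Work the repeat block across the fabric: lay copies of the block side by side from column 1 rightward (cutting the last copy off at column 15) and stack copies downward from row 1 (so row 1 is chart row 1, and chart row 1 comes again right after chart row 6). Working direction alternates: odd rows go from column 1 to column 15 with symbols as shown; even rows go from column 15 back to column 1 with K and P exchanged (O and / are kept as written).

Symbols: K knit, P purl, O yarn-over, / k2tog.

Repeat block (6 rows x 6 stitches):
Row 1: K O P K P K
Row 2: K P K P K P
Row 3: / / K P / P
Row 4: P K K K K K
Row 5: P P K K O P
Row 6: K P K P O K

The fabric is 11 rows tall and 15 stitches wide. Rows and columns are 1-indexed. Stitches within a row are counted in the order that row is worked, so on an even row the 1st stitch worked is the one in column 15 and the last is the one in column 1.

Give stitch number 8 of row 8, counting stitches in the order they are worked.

For row 8: chart row = ((8-1) mod 6) + 1 = 2; this is a WS (even) row.
Chart row 2 tiled across columns 1-15: K P K P K P K P K P K P K P K
WS: work from column 15 back to column 1 (reverse the tiled row), swapping K<->P (O and / unchanged).
Row 8 as worked: P K P K P K P K P K P K P K P
The 8th stitch worked is K.

Stitch:
K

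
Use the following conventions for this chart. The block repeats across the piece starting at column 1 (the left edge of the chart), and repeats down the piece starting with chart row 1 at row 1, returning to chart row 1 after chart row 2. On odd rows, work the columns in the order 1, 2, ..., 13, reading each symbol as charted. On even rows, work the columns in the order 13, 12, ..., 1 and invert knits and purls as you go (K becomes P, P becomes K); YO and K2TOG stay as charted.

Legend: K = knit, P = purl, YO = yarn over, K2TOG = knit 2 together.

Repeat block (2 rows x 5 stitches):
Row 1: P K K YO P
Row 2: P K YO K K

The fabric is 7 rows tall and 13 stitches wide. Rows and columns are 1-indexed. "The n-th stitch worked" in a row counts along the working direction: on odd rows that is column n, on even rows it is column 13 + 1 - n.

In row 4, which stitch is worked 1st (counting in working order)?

== STITCH ==
YO

Derivation:
Row 4: (4-1) mod 2 = 1, so use chart row 2. Even row -> WS.
Chart row 2 tiled across columns 1-13: P K YO K K P K YO K K P K YO
WS row: flip the tiled sequence (start at column 13) and apply K<->P; YO and K2TOG stay.
Row 4 as worked: YO P K P P YO P K P P YO P K
The 1st stitch worked is YO.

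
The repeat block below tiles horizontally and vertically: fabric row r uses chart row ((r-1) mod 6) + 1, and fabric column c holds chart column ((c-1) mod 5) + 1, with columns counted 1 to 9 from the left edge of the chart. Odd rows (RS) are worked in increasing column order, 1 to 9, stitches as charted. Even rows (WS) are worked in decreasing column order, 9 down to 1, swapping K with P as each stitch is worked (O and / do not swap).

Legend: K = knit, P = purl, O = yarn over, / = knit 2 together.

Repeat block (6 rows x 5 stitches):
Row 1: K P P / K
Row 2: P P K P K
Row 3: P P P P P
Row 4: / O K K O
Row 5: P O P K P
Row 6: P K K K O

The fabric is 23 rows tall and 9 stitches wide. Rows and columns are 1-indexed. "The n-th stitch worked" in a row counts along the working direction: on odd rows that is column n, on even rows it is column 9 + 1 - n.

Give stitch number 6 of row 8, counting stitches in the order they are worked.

For row 8: chart row = ((8-1) mod 6) + 1 = 2; this is a WS (even) row.
Chart row 2 tiled across columns 1-9: P P K P K P P K P
WS: work from column 9 back to column 1 (reverse the tiled row), swapping K<->P (O and / unchanged).
Row 8 as worked: K P K K P K P K K
Counting 6 along the worked row gives K.

Result:
K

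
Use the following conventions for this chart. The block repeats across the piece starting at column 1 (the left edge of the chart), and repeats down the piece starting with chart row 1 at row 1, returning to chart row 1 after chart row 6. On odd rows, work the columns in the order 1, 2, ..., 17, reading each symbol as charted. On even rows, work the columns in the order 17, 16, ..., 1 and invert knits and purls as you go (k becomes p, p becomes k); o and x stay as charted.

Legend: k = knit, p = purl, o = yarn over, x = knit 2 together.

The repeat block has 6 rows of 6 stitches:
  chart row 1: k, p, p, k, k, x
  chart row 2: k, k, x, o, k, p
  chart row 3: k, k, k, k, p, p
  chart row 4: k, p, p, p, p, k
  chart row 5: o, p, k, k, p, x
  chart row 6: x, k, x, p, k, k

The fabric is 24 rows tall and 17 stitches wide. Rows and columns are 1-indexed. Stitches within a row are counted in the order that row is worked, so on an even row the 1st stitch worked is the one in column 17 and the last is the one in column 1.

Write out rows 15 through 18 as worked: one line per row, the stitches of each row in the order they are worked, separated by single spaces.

Row 15: chart row 3, RS - tile across columns 1-17 and work as-is.
Row 16: chart row 4, WS - tiled (columns 1-17): k p p p p k k p p p p k k p p p p; work from column 17 back to 1 with k<->p swapped.
Row 17: chart row 5, RS - tile across columns 1-17 and work as-is.
Row 18: chart row 6, WS - tiled (columns 1-17): x k x p k k x k x p k k x k x p k; work from column 17 back to 1 with k<->p swapped.

== ROWS AS WORKED ==
k k k k p p k k k k p p k k k k p
k k k k p p k k k k p p k k k k p
o p k k p x o p k k p x o p k k p
p k x p x p p k x p x p p k x p x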